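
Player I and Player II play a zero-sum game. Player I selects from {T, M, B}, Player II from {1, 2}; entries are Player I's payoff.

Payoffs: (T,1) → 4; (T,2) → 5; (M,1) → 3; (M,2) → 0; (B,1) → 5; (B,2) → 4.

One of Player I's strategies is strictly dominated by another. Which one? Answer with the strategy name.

T gives a strictly higher payoff than M against every column: 4 > 3, 5 > 0.
So M is strictly dominated and Player I never plays it.

M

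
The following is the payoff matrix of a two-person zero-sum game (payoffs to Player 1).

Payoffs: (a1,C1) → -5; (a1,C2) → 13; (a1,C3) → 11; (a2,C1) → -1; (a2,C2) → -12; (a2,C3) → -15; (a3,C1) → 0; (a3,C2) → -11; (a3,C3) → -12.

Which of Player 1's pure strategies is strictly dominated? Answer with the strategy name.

a3 gives a strictly higher payoff than a2 against every column: 0 > -1, -11 > -12, -12 > -15.
So a2 is strictly dominated and Player 1 never plays it.

a2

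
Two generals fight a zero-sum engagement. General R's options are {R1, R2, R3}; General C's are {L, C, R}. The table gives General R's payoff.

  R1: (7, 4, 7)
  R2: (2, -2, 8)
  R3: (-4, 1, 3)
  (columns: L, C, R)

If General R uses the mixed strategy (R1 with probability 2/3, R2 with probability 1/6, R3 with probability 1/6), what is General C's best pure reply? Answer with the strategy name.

If General C plays L, General R's expected payoff is (2/3)·7 + (1/6)·2 + (1/6)·(-4) = 13/3.
If General C plays C, General R's expected payoff is (2/3)·4 + (1/6)·(-2) + (1/6)·1 = 5/2.
If General C plays R, General R's expected payoff is (2/3)·7 + (1/6)·8 + (1/6)·3 = 13/2.
General C minimizes General R's payoff; the smallest is 5/2, so the best response is C.

C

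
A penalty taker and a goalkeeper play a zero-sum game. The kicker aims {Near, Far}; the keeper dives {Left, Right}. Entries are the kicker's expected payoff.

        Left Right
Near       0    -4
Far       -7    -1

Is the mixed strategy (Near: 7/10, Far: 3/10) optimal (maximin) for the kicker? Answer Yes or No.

No

Against Left this mix gives (7/10)·0 + (3/10)·(-7) = -21/10.
Against Right this mix gives (7/10)·(-4) + (3/10)·(-1) = -31/10.
The keeper will play Right, holding the kicker to -31/10. Shifting weight toward the row that does better against Right would raise this floor (the equalizing mix achieves -14/5 against both Right and Left), so the proposed strategy is not optimal.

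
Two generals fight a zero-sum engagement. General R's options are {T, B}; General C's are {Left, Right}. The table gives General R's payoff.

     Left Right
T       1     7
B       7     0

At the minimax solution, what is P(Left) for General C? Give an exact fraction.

Row minima: T → 1, B → 0; maximin = 1.
Column maxima: Left → 7, Right → 7; minimax = 7.
1 ≠ 7, so there is no saddle point; optimal play is mixed.
Let General R play T with probability p. Expected payoff against Left: 1p + 7(1−p) = −6p + 7; against Right: 7p + 0(1−p) = 7p.
Setting these equal: −6p + 7 = 7p ⇒ −13p = -7 ⇒ p = 7/13, and the value is (-6)·(7/13) + 7 = 49/13.
For General C: with q = P(Left), equating T's and B's payoffs gives −6q + 7 = 7q ⇒ q = 7/13.

7/13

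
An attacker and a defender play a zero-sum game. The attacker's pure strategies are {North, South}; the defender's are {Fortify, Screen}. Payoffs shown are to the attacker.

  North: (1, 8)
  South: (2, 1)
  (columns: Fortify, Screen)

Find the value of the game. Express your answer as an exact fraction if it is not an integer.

15/8

Row minima: North → 1, South → 1; maximin = 1.
Column maxima: Fortify → 2, Screen → 8; minimax = 2.
1 ≠ 2, so there is no saddle point; optimal play is mixed.
Let the attacker play North with probability p. Expected payoff against Fortify: 1p + 2(1−p) = −p + 2; against Screen: 8p + 1(1−p) = 7p + 1.
Setting these equal: −p + 2 = 7p + 1 ⇒ −8p = -1 ⇒ p = 1/8, and the value is (-1)·(1/8) + 2 = 15/8.
For the defender: with q = P(Fortify), equating North's and South's payoffs gives −7q + 8 = q + 1 ⇒ q = 7/8.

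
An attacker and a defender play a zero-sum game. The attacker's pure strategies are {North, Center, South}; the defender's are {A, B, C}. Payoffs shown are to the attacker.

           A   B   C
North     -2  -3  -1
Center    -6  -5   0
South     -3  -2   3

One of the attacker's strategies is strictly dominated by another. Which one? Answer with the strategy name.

South gives a strictly higher payoff than Center against every column: -3 > -6, -2 > -5, 3 > 0.
So Center is strictly dominated and the attacker never plays it.

Center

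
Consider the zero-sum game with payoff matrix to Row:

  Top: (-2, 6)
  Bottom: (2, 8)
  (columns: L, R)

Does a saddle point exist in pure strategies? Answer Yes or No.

Yes

Row minima: Top → -2, Bottom → 2; maximin = 2.
Column maxima: L → 2, R → 8; minimax = 2.
maximin = minimax = 2, so a saddle point exists.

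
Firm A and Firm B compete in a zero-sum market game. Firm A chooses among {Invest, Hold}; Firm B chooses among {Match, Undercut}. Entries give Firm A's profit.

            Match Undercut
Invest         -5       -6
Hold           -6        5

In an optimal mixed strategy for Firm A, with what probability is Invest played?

11/12

Row minima: Invest → -6, Hold → -6; maximin = -6.
Column maxima: Match → -5, Undercut → 5; minimax = -5.
-6 ≠ -5, so there is no saddle point; optimal play is mixed.
Let Firm A play Invest with probability p. Expected payoff against Match: (-5)p + (-6)(1−p) = p − 6; against Undercut: (-6)p + 5(1−p) = −11p + 5.
Setting these equal: p − 6 = −11p + 5 ⇒ 12p = 11 ⇒ p = 11/12, and the value is (1)·(11/12) − 6 = -61/12.
For Firm B: with q = P(Match), equating Invest's and Hold's payoffs gives q − 6 = −11q + 5 ⇒ q = 11/12.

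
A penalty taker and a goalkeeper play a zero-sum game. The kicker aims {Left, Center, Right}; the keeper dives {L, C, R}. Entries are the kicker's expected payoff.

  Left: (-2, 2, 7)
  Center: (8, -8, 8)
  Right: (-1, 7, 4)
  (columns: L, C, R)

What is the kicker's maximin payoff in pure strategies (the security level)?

-1

Row minima: Left → -2, Center → -8, Right → -1.
The best of these is -1.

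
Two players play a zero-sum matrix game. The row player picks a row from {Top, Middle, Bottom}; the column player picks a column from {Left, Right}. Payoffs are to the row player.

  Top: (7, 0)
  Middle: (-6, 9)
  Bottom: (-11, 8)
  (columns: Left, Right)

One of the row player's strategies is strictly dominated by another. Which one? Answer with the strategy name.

Bottom

Middle gives a strictly higher payoff than Bottom against every column: -6 > -11, 9 > 8.
So Bottom is strictly dominated and the row player never plays it.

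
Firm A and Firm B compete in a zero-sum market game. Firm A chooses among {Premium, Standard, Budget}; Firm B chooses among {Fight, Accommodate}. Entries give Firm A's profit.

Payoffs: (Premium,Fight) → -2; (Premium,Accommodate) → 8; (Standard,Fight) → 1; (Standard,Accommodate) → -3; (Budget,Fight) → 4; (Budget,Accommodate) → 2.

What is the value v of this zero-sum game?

Row minima: Premium → -2, Standard → -3, Budget → 2; maximin = 2.
Column maxima: Fight → 4, Accommodate → 8; minimax = 4.
2 ≠ 4, so there is no saddle point; optimal play is mixed.
Standard is strictly dominated by Budget, so Firm A never plays it.
On the remaining 2×2 (Premium, Budget vs Fight, Accommodate):
Let Firm A play Premium with probability p. Expected payoff against Fight: (-2)p + 4(1−p) = −6p + 4; against Accommodate: 8p + 2(1−p) = 6p + 2.
Setting these equal: −6p + 4 = 6p + 2 ⇒ −12p = -2 ⇒ p = 1/6, and the value is (-6)·(1/6) + 4 = 3.
For Firm B: with q = P(Fight), equating Premium's and Budget's payoffs gives −10q + 8 = 2q + 2 ⇒ q = 1/2.

3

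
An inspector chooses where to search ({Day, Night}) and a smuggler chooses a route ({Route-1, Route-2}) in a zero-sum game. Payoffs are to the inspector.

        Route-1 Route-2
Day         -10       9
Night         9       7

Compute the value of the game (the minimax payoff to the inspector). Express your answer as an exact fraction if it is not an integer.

151/21

Row minima: Day → -10, Night → 7; maximin = 7.
Column maxima: Route-1 → 9, Route-2 → 9; minimax = 9.
7 ≠ 9, so there is no saddle point; optimal play is mixed.
Let the inspector play Day with probability p. Expected payoff against Route-1: (-10)p + 9(1−p) = −19p + 9; against Route-2: 9p + 7(1−p) = 2p + 7.
Setting these equal: −19p + 9 = 2p + 7 ⇒ −21p = -2 ⇒ p = 2/21, and the value is (-19)·(2/21) + 9 = 151/21.
For the smuggler: with q = P(Route-1), equating Day's and Night's payoffs gives −19q + 9 = 2q + 7 ⇒ q = 2/21.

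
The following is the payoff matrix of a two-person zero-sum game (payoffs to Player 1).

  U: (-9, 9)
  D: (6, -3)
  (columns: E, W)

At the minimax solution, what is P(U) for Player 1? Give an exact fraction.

1/3

Row minima: U → -9, D → -3; maximin = -3.
Column maxima: E → 6, W → 9; minimax = 6.
-3 ≠ 6, so there is no saddle point; optimal play is mixed.
Let Player 1 play U with probability p. Expected payoff against E: (-9)p + 6(1−p) = −15p + 6; against W: 9p + (-3)(1−p) = 12p − 3.
Setting these equal: −15p + 6 = 12p − 3 ⇒ −27p = -9 ⇒ p = 1/3, and the value is (-15)·(1/3) + 6 = 1.
For Player 2: with q = P(E), equating U's and D's payoffs gives −18q + 9 = 9q − 3 ⇒ q = 4/9.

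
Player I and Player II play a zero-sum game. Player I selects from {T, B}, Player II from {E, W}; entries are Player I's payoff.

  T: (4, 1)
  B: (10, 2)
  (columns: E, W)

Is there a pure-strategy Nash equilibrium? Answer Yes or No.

Row minima: T → 1, B → 2; maximin = 2.
Column maxima: E → 10, W → 2; minimax = 2.
maximin = minimax = 2, so a saddle point exists.

Yes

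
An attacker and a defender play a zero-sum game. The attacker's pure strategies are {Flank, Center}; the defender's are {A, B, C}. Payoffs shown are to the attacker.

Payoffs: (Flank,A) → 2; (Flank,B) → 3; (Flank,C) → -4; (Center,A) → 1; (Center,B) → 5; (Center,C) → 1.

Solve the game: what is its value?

Row minima: Flank → -4, Center → 1; maximin = 1.
Column maxima: A → 2, B → 5, C → 1; minimax = 1.
Since maximin = minimax = 1, there is a saddle point and the value is 1.

1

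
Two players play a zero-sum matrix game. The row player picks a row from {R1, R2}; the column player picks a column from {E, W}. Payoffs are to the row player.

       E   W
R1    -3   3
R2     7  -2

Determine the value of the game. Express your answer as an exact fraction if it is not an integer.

1

Row minima: R1 → -3, R2 → -2; maximin = -2.
Column maxima: E → 7, W → 3; minimax = 3.
-2 ≠ 3, so there is no saddle point; optimal play is mixed.
Let the row player play R1 with probability p. Expected payoff against E: (-3)p + 7(1−p) = −10p + 7; against W: 3p + (-2)(1−p) = 5p − 2.
Setting these equal: −10p + 7 = 5p − 2 ⇒ −15p = -9 ⇒ p = 3/5, and the value is (-10)·(3/5) + 7 = 1.
For the column player: with q = P(E), equating R1's and R2's payoffs gives −6q + 3 = 9q − 2 ⇒ q = 1/3.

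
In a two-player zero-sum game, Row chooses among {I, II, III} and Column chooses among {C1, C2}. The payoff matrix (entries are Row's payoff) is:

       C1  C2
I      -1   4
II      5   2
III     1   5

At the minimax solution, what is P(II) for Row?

Row minima: I → -1, II → 2, III → 1; maximin = 2.
Column maxima: C1 → 5, C2 → 5; minimax = 5.
2 ≠ 5, so there is no saddle point; optimal play is mixed.
I is strictly dominated by III, so Row never plays it.
On the remaining 2×2 (II, III vs C1, C2):
Let Row play II with probability p. Expected payoff against C1: 5p + 1(1−p) = 4p + 1; against C2: 2p + 5(1−p) = −3p + 5.
Setting these equal: 4p + 1 = −3p + 5 ⇒ 7p = 4 ⇒ p = 4/7, and the value is (4)·(4/7) + 1 = 23/7.
For Column: with q = P(C1), equating II's and III's payoffs gives 3q + 2 = −4q + 5 ⇒ q = 3/7.

4/7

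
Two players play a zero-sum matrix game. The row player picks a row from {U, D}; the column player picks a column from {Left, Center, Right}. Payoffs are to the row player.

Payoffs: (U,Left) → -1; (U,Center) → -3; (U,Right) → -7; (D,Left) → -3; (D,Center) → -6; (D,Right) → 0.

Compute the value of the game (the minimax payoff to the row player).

-21/5

Row minima: U → -7, D → -6; maximin = -6.
Column maxima: Left → -1, Center → -3, Right → 0; minimax = -3.
-6 ≠ -3, so there is no saddle point; optimal play is mixed.
Left is strictly dominated by Center (it gives the row player strictly more in every row), so the column player never plays it.
On the remaining 2×2 (U, D vs Center, Right):
Let the row player play U with probability p. Expected payoff against Center: (-3)p + (-6)(1−p) = 3p − 6; against Right: (-7)p + 0(1−p) = −7p.
Setting these equal: 3p − 6 = −7p ⇒ 10p = 6 ⇒ p = 3/5, and the value is (3)·(3/5) − 6 = -21/5.
For the column player: with q = P(Center), equating U's and D's payoffs gives 4q − 7 = −6q ⇒ q = 7/10.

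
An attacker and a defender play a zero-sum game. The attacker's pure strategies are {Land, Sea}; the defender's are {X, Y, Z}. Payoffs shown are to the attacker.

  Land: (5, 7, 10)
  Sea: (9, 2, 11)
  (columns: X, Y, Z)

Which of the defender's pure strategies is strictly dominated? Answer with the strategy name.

X holds the attacker's payoff strictly below Z in every row: 5 < 10, 9 < 11.
So Z is strictly dominated for the defender.

Z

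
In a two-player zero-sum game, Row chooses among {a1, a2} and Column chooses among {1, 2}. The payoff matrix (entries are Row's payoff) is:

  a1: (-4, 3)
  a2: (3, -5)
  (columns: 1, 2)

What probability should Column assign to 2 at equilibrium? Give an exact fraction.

Row minima: a1 → -4, a2 → -5; maximin = -4.
Column maxima: 1 → 3, 2 → 3; minimax = 3.
-4 ≠ 3, so there is no saddle point; optimal play is mixed.
Let Row play a1 with probability p. Expected payoff against 1: (-4)p + 3(1−p) = −7p + 3; against 2: 3p + (-5)(1−p) = 8p − 5.
Setting these equal: −7p + 3 = 8p − 5 ⇒ −15p = -8 ⇒ p = 8/15, and the value is (-7)·(8/15) + 3 = -11/15.
For Column: with q = P(1), equating a1's and a2's payoffs gives −7q + 3 = 8q − 5 ⇒ q = 8/15.

7/15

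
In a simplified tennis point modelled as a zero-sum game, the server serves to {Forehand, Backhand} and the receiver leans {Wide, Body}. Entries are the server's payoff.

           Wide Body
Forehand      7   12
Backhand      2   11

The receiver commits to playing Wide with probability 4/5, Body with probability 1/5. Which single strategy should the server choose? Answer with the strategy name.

Forehand

Expected payoff of Forehand: (4/5)·7 + (1/5)·12 = 8.
Expected payoff of Backhand: (4/5)·2 + (1/5)·11 = 19/5.
The largest is 8, so the server's best response is Forehand.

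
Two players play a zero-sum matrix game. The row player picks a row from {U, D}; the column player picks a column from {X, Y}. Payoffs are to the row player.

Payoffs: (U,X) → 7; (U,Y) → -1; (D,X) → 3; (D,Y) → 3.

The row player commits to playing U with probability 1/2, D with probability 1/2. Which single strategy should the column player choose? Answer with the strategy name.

If the column player plays X, the row player's expected payoff is (1/2)·7 + (1/2)·3 = 5.
If the column player plays Y, the row player's expected payoff is (1/2)·(-1) + (1/2)·3 = 1.
The column player minimizes the row player's payoff; the smallest is 1, so the best response is Y.

Y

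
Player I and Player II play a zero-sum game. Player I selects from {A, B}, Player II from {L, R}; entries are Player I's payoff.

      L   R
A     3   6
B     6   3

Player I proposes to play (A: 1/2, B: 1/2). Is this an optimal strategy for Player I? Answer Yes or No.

Yes

Against L this mix gives (1/2)·3 + (1/2)·6 = 9/2.
Against R this mix gives (1/2)·6 + (1/2)·3 = 9/2.
All of Player II's active replies (L, R) yield 9/2, and no column does worse for Player I. The mix makes Player II indifferent and guarantees 9/2, so it is optimal.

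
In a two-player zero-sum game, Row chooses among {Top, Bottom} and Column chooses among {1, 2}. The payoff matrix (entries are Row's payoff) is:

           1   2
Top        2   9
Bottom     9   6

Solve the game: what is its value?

Row minima: Top → 2, Bottom → 6; maximin = 6.
Column maxima: 1 → 9, 2 → 9; minimax = 9.
6 ≠ 9, so there is no saddle point; optimal play is mixed.
Let Row play Top with probability p. Expected payoff against 1: 2p + 9(1−p) = −7p + 9; against 2: 9p + 6(1−p) = 3p + 6.
Setting these equal: −7p + 9 = 3p + 6 ⇒ −10p = -3 ⇒ p = 3/10, and the value is (-7)·(3/10) + 9 = 69/10.
For Column: with q = P(1), equating Top's and Bottom's payoffs gives −7q + 9 = 3q + 6 ⇒ q = 3/10.

69/10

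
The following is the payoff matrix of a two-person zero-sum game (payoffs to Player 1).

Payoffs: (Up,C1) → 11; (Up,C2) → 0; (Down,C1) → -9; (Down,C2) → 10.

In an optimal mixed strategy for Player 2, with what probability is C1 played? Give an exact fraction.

Row minima: Up → 0, Down → -9; maximin = 0.
Column maxima: C1 → 11, C2 → 10; minimax = 10.
0 ≠ 10, so there is no saddle point; optimal play is mixed.
Let Player 1 play Up with probability p. Expected payoff against C1: 11p + (-9)(1−p) = 20p − 9; against C2: 0p + 10(1−p) = −10p + 10.
Setting these equal: 20p − 9 = −10p + 10 ⇒ 30p = 19 ⇒ p = 19/30, and the value is (20)·(19/30) − 9 = 11/3.
For Player 2: with q = P(C1), equating Up's and Down's payoffs gives 11q = −19q + 10 ⇒ q = 1/3.

1/3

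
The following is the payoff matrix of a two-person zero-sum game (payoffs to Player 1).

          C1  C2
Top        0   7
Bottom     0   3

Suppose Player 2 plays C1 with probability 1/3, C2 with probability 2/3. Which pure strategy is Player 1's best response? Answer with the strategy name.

Top

Expected payoff of Top: (1/3)·0 + (2/3)·7 = 14/3.
Expected payoff of Bottom: (1/3)·0 + (2/3)·3 = 2.
The largest is 14/3, so Player 1's best response is Top.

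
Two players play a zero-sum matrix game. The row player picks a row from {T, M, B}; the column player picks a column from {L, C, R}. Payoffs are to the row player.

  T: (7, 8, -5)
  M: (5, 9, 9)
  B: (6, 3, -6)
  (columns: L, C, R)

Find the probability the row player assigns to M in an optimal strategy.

3/4

Row minima: T → -5, M → 5, B → -6; maximin = 5.
Column maxima: L → 7, C → 9, R → 9; minimax = 7.
5 ≠ 7, so there is no saddle point; optimal play is mixed.
B is strictly dominated by T, so the row player never plays it.
With B eliminated, C is strictly dominated by L (it gives the row player strictly more in every remaining row), so the column player never plays it.
On the remaining 2×2 (T, M vs L, R):
Let the row player play T with probability p. Expected payoff against L: 7p + 5(1−p) = 2p + 5; against R: (-5)p + 9(1−p) = −14p + 9.
Setting these equal: 2p + 5 = −14p + 9 ⇒ 16p = 4 ⇒ p = 1/4, and the value is (2)·(1/4) + 5 = 11/2.
For the column player: with q = P(L), equating T's and M's payoffs gives 12q − 5 = −4q + 9 ⇒ q = 7/8.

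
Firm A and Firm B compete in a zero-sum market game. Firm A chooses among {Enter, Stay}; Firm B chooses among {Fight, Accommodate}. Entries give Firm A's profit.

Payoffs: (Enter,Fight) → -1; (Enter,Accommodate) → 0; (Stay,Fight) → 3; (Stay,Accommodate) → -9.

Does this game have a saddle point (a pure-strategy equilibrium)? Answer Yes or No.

No

Row minima: Enter → -1, Stay → -9; maximin = -1.
Column maxima: Fight → 3, Accommodate → 0; minimax = 0.
-1 ≠ 0, so no pure-strategy equilibrium exists.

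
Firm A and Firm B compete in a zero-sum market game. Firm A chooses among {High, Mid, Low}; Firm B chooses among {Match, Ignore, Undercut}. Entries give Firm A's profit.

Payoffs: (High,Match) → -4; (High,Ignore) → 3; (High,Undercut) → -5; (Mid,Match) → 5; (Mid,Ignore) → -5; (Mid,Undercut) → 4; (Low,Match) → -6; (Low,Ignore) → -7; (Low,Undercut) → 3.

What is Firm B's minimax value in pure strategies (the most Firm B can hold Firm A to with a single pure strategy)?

3

Column maxima: Match → 5, Ignore → 3, Undercut → 4.
The smallest of these is 3.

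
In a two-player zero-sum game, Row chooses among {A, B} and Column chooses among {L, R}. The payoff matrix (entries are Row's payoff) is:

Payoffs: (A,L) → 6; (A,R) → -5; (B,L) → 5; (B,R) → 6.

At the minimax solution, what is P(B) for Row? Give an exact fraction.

11/12

Row minima: A → -5, B → 5; maximin = 5.
Column maxima: L → 6, R → 6; minimax = 6.
5 ≠ 6, so there is no saddle point; optimal play is mixed.
Let Row play A with probability p. Expected payoff against L: 6p + 5(1−p) = p + 5; against R: (-5)p + 6(1−p) = −11p + 6.
Setting these equal: p + 5 = −11p + 6 ⇒ 12p = 1 ⇒ p = 1/12, and the value is (1)·(1/12) + 5 = 61/12.
For Column: with q = P(L), equating A's and B's payoffs gives 11q − 5 = −q + 6 ⇒ q = 11/12.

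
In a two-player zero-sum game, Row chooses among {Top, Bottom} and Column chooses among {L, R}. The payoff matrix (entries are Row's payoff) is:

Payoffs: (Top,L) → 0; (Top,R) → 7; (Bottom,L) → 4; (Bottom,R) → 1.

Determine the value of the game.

Row minima: Top → 0, Bottom → 1; maximin = 1.
Column maxima: L → 4, R → 7; minimax = 4.
1 ≠ 4, so there is no saddle point; optimal play is mixed.
Let Row play Top with probability p. Expected payoff against L: 0p + 4(1−p) = −4p + 4; against R: 7p + 1(1−p) = 6p + 1.
Setting these equal: −4p + 4 = 6p + 1 ⇒ −10p = -3 ⇒ p = 3/10, and the value is (-4)·(3/10) + 4 = 14/5.
For Column: with q = P(L), equating Top's and Bottom's payoffs gives −7q + 7 = 3q + 1 ⇒ q = 3/5.

14/5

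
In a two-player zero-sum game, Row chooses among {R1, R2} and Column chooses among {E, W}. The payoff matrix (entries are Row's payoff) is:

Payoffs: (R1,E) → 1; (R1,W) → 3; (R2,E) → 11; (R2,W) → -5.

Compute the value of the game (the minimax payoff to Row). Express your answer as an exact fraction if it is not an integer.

Row minima: R1 → 1, R2 → -5; maximin = 1.
Column maxima: E → 11, W → 3; minimax = 3.
1 ≠ 3, so there is no saddle point; optimal play is mixed.
Let Row play R1 with probability p. Expected payoff against E: 1p + 11(1−p) = −10p + 11; against W: 3p + (-5)(1−p) = 8p − 5.
Setting these equal: −10p + 11 = 8p − 5 ⇒ −18p = -16 ⇒ p = 8/9, and the value is (-10)·(8/9) + 11 = 19/9.
For Column: with q = P(E), equating R1's and R2's payoffs gives −2q + 3 = 16q − 5 ⇒ q = 4/9.

19/9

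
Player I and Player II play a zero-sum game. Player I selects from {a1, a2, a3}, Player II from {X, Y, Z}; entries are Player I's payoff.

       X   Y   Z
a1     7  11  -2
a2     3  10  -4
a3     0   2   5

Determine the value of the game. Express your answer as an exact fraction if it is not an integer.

Row minima: a1 → -2, a2 → -4, a3 → 0; maximin = 0.
Column maxima: X → 7, Y → 11, Z → 5; minimax = 5.
0 ≠ 5, so there is no saddle point; optimal play is mixed.
a2 is strictly dominated by a1, so Player I never plays it.
Y is strictly dominated by X (it gives Player I strictly more in every row), so Player II never plays it.
On the remaining 2×2 (a1, a3 vs X, Z):
Let Player I play a1 with probability p. Expected payoff against X: 7p + 0(1−p) = 7p; against Z: (-2)p + 5(1−p) = −7p + 5.
Setting these equal: 7p = −7p + 5 ⇒ 14p = 5 ⇒ p = 5/14, and the value is (7)·(5/14) = 5/2.
For Player II: with q = P(X), equating a1's and a3's payoffs gives 9q − 2 = −5q + 5 ⇒ q = 1/2.

5/2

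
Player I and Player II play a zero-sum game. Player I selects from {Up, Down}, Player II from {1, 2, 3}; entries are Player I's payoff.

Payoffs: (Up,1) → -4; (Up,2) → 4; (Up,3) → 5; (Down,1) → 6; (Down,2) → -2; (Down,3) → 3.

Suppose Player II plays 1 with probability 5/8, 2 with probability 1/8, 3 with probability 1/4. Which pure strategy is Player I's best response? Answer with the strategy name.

Expected payoff of Up: (5/8)·(-4) + (1/8)·4 + (1/4)·5 = -3/4.
Expected payoff of Down: (5/8)·6 + (1/8)·(-2) + (1/4)·3 = 17/4.
The largest is 17/4, so Player I's best response is Down.

Down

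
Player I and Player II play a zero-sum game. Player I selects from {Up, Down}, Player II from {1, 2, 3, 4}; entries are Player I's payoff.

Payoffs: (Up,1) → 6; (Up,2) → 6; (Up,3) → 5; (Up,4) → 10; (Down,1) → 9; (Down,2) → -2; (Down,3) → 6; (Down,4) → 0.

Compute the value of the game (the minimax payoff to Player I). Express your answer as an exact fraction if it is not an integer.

Row minima: Up → 5, Down → -2; maximin = 5.
Column maxima: 1 → 9, 2 → 6, 3 → 6, 4 → 10; minimax = 6.
5 ≠ 6, so there is no saddle point; optimal play is mixed.
1 is strictly dominated by 3 (it gives Player I strictly more in every row), so Player II never plays it.
4 is strictly dominated by 2 (it gives Player I strictly more in every row), so Player II never plays it.
On the remaining 2×2 (Up, Down vs 2, 3):
Let Player I play Up with probability p. Expected payoff against 2: 6p + (-2)(1−p) = 8p − 2; against 3: 5p + 6(1−p) = −p + 6.
Setting these equal: 8p − 2 = −p + 6 ⇒ 9p = 8 ⇒ p = 8/9, and the value is (8)·(8/9) − 2 = 46/9.
For Player II: with q = P(2), equating Up's and Down's payoffs gives q + 5 = −8q + 6 ⇒ q = 1/9.

46/9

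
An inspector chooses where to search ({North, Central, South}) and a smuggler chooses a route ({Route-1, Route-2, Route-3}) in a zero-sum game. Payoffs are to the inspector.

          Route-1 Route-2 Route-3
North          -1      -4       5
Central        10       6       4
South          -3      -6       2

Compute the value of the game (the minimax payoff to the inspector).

Row minima: North → -4, Central → 4, South → -6; maximin = 4.
Column maxima: Route-1 → 10, Route-2 → 6, Route-3 → 5; minimax = 5.
4 ≠ 5, so there is no saddle point; optimal play is mixed.
South is strictly dominated by North, so the inspector never plays it.
Route-1 is strictly dominated by Route-2 (it gives the inspector strictly more in every row), so the smuggler never plays it.
On the remaining 2×2 (North, Central vs Route-2, Route-3):
Let the inspector play North with probability p. Expected payoff against Route-2: (-4)p + 6(1−p) = −10p + 6; against Route-3: 5p + 4(1−p) = p + 4.
Setting these equal: −10p + 6 = p + 4 ⇒ −11p = -2 ⇒ p = 2/11, and the value is (-10)·(2/11) + 6 = 46/11.
For the smuggler: with q = P(Route-2), equating North's and Central's payoffs gives −9q + 5 = 2q + 4 ⇒ q = 1/11.

46/11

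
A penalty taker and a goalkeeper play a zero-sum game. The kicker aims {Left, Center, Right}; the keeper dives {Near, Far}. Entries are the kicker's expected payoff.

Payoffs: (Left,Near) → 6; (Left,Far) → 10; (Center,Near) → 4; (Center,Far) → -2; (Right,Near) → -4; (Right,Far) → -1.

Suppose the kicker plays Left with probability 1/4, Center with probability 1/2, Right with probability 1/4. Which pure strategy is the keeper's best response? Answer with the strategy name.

Far

If the keeper plays Near, the kicker's expected payoff is (1/4)·6 + (1/2)·4 + (1/4)·(-4) = 5/2.
If the keeper plays Far, the kicker's expected payoff is (1/4)·10 + (1/2)·(-2) + (1/4)·(-1) = 5/4.
The keeper minimizes the kicker's payoff; the smallest is 5/4, so the best response is Far.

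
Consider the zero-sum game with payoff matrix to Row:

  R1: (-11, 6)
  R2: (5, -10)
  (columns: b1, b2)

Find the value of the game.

-5/2

Row minima: R1 → -11, R2 → -10; maximin = -10.
Column maxima: b1 → 5, b2 → 6; minimax = 5.
-10 ≠ 5, so there is no saddle point; optimal play is mixed.
Let Row play R1 with probability p. Expected payoff against b1: (-11)p + 5(1−p) = −16p + 5; against b2: 6p + (-10)(1−p) = 16p − 10.
Setting these equal: −16p + 5 = 16p − 10 ⇒ −32p = -15 ⇒ p = 15/32, and the value is (-16)·(15/32) + 5 = -5/2.
For Column: with q = P(b1), equating R1's and R2's payoffs gives −17q + 6 = 15q − 10 ⇒ q = 1/2.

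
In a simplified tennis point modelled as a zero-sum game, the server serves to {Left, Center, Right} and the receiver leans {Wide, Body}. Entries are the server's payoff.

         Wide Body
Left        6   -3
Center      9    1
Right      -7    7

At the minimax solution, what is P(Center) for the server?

7/11

Row minima: Left → -3, Center → 1, Right → -7; maximin = 1.
Column maxima: Wide → 9, Body → 7; minimax = 7.
1 ≠ 7, so there is no saddle point; optimal play is mixed.
Left is strictly dominated by Center, so the server never plays it.
On the remaining 2×2 (Center, Right vs Wide, Body):
Let the server play Center with probability p. Expected payoff against Wide: 9p + (-7)(1−p) = 16p − 7; against Body: 1p + 7(1−p) = −6p + 7.
Setting these equal: 16p − 7 = −6p + 7 ⇒ 22p = 14 ⇒ p = 7/11, and the value is (16)·(7/11) − 7 = 35/11.
For the receiver: with q = P(Wide), equating Center's and Right's payoffs gives 8q + 1 = −14q + 7 ⇒ q = 3/11.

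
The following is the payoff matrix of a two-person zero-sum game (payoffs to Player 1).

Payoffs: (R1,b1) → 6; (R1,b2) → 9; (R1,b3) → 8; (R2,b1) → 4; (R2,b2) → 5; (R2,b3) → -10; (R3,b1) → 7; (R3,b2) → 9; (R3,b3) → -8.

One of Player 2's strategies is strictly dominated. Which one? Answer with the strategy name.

b1 holds Player 1's payoff strictly below b2 in every row: 6 < 9, 4 < 5, 7 < 9.
So b2 is strictly dominated for Player 2.

b2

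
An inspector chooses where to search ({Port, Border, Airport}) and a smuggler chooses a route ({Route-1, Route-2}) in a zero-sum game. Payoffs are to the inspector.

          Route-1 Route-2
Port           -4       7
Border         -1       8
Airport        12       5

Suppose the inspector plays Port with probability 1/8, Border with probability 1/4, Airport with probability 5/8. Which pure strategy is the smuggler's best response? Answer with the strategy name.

If the smuggler plays Route-1, the inspector's expected payoff is (1/8)·(-4) + (1/4)·(-1) + (5/8)·12 = 27/4.
If the smuggler plays Route-2, the inspector's expected payoff is (1/8)·7 + (1/4)·8 + (5/8)·5 = 6.
The smuggler minimizes the inspector's payoff; the smallest is 6, so the best response is Route-2.

Route-2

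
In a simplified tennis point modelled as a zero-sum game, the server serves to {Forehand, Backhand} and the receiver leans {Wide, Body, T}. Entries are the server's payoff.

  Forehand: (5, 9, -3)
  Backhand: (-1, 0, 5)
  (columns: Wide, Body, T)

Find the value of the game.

Row minima: Forehand → -3, Backhand → -1; maximin = -1.
Column maxima: Wide → 5, Body → 9, T → 5; minimax = 5.
-1 ≠ 5, so there is no saddle point; optimal play is mixed.
Body is strictly dominated by Wide (it gives the server strictly more in every row), so the receiver never plays it.
On the remaining 2×2 (Forehand, Backhand vs Wide, T):
Let the server play Forehand with probability p. Expected payoff against Wide: 5p + (-1)(1−p) = 6p − 1; against T: (-3)p + 5(1−p) = −8p + 5.
Setting these equal: 6p − 1 = −8p + 5 ⇒ 14p = 6 ⇒ p = 3/7, and the value is (6)·(3/7) − 1 = 11/7.
For the receiver: with q = P(Wide), equating Forehand's and Backhand's payoffs gives 8q − 3 = −6q + 5 ⇒ q = 4/7.

11/7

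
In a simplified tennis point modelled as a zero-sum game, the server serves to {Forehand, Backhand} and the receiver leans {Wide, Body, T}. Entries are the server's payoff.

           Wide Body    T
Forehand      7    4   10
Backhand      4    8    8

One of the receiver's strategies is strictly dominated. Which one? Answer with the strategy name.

T

Wide holds the server's payoff strictly below T in every row: 7 < 10, 4 < 8.
So T is strictly dominated for the receiver.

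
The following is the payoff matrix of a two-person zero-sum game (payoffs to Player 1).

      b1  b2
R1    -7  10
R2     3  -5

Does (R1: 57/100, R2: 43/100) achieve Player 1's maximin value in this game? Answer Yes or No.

No

Against b1 this mix gives (57/100)·(-7) + (43/100)·3 = -27/10.
Against b2 this mix gives (57/100)·10 + (43/100)·(-5) = 71/20.
Player 2 will play b1, holding Player 1 to -27/10. Shifting weight toward the row that does better against b1 would raise this floor (the equalizing mix achieves -1/5 against both b1 and b2), so the proposed strategy is not optimal.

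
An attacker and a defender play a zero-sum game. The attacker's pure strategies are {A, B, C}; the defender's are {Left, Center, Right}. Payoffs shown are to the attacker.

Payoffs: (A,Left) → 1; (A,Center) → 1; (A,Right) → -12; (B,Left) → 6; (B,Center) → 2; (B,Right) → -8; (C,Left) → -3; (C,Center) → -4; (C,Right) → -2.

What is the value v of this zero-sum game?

-3

Row minima: A → -12, B → -8, C → -4; maximin = -4.
Column maxima: Left → 6, Center → 2, Right → -2; minimax = -2.
-4 ≠ -2, so there is no saddle point; optimal play is mixed.
A is strictly dominated by B, so the attacker never plays it.
With A eliminated, Left is strictly dominated by Center (it gives the attacker strictly more in every remaining row), so the defender never plays it.
On the remaining 2×2 (B, C vs Center, Right):
Let the attacker play B with probability p. Expected payoff against Center: 2p + (-4)(1−p) = 6p − 4; against Right: (-8)p + (-2)(1−p) = −6p − 2.
Setting these equal: 6p − 4 = −6p − 2 ⇒ 12p = 2 ⇒ p = 1/6, and the value is (6)·(1/6) − 4 = -3.
For the defender: with q = P(Center), equating B's and C's payoffs gives 10q − 8 = −2q − 2 ⇒ q = 1/2.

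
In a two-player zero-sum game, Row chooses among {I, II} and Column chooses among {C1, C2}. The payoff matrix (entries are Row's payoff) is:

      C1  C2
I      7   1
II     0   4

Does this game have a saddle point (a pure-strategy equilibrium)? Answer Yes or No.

Row minima: I → 1, II → 0; maximin = 1.
Column maxima: C1 → 7, C2 → 4; minimax = 4.
1 ≠ 4, so no pure-strategy equilibrium exists.

No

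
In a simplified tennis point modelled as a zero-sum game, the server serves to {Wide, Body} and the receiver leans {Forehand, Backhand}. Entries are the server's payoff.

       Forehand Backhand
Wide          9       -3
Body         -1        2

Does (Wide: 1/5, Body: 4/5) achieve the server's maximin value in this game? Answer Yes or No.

Against Forehand this mix gives (1/5)·9 + (4/5)·(-1) = 1.
Against Backhand this mix gives (1/5)·(-3) + (4/5)·2 = 1.
All of the receiver's active replies (Forehand, Backhand) yield 1, and no column does worse for the server. The mix makes the receiver indifferent and guarantees 1, so it is optimal.

Yes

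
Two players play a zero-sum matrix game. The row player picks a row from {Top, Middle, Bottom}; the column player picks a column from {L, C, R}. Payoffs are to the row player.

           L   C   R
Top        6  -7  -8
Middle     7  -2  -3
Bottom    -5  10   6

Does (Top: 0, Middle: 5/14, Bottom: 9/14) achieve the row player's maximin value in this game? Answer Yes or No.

No

Against L this mix gives (5/14)·7 + (9/14)·(-5) = -5/7.
Against C this mix gives (5/14)·(-2) + (9/14)·10 = 40/7.
Against R this mix gives (5/14)·(-3) + (9/14)·6 = 39/14.
The column player will play L, holding the row player to -5/7. Shifting weight toward the row that does better against L would raise this floor (the equalizing mix achieves 9/7 against both L and R), so the proposed strategy is not optimal.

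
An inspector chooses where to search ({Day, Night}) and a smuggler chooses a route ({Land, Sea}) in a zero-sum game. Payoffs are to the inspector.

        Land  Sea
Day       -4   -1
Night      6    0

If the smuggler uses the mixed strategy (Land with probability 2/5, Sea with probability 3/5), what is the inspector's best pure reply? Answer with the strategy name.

Night

Expected payoff of Day: (2/5)·(-4) + (3/5)·(-1) = -11/5.
Expected payoff of Night: (2/5)·6 + (3/5)·0 = 12/5.
The largest is 12/5, so the inspector's best response is Night.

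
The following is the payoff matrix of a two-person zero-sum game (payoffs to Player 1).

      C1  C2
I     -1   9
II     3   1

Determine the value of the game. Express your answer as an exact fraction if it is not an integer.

7/3

Row minima: I → -1, II → 1; maximin = 1.
Column maxima: C1 → 3, C2 → 9; minimax = 3.
1 ≠ 3, so there is no saddle point; optimal play is mixed.
Let Player 1 play I with probability p. Expected payoff against C1: (-1)p + 3(1−p) = −4p + 3; against C2: 9p + 1(1−p) = 8p + 1.
Setting these equal: −4p + 3 = 8p + 1 ⇒ −12p = -2 ⇒ p = 1/6, and the value is (-4)·(1/6) + 3 = 7/3.
For Player 2: with q = P(C1), equating I's and II's payoffs gives −10q + 9 = 2q + 1 ⇒ q = 2/3.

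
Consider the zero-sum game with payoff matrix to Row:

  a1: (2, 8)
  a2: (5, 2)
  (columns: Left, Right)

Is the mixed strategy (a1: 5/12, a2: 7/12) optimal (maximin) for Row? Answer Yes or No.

No

Against Left this mix gives (5/12)·2 + (7/12)·5 = 15/4.
Against Right this mix gives (5/12)·8 + (7/12)·2 = 9/2.
Column will play Left, holding Row to 15/4. Shifting weight toward the row that does better against Left would raise this floor (the equalizing mix achieves 4 against both Left and Right), so the proposed strategy is not optimal.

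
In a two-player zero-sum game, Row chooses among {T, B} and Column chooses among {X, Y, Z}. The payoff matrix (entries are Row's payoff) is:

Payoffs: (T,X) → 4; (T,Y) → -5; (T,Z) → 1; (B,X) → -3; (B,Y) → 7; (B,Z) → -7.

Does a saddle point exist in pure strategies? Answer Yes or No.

No

Row minima: T → -5, B → -7; maximin = -5.
Column maxima: X → 4, Y → 7, Z → 1; minimax = 1.
-5 ≠ 1, so no pure-strategy equilibrium exists.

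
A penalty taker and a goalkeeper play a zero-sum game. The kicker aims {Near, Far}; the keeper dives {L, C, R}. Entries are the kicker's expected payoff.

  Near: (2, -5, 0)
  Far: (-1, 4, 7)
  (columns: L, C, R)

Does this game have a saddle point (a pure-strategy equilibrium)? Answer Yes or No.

No

Row minima: Near → -5, Far → -1; maximin = -1.
Column maxima: L → 2, C → 4, R → 7; minimax = 2.
-1 ≠ 2, so no pure-strategy equilibrium exists.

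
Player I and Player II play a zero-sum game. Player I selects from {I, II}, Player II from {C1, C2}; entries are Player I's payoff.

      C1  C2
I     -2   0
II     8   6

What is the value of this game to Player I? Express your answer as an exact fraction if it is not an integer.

6

Row minima: I → -2, II → 6; maximin = 6.
Column maxima: C1 → 8, C2 → 6; minimax = 6.
Since maximin = minimax = 6, there is a saddle point and the value is 6.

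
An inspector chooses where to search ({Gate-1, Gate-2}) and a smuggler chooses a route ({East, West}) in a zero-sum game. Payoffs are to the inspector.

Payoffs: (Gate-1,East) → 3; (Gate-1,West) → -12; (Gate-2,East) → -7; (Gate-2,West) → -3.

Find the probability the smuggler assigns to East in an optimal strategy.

Row minima: Gate-1 → -12, Gate-2 → -7; maximin = -7.
Column maxima: East → 3, West → -3; minimax = -3.
-7 ≠ -3, so there is no saddle point; optimal play is mixed.
Let the inspector play Gate-1 with probability p. Expected payoff against East: 3p + (-7)(1−p) = 10p − 7; against West: (-12)p + (-3)(1−p) = −9p − 3.
Setting these equal: 10p − 7 = −9p − 3 ⇒ 19p = 4 ⇒ p = 4/19, and the value is (10)·(4/19) − 7 = -93/19.
For the smuggler: with q = P(East), equating Gate-1's and Gate-2's payoffs gives 15q − 12 = −4q − 3 ⇒ q = 9/19.

9/19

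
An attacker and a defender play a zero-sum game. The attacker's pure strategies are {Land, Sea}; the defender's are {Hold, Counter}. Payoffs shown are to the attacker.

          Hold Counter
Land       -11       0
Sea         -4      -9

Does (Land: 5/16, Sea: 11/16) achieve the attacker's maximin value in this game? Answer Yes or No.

Yes

Against Hold this mix gives (5/16)·(-11) + (11/16)·(-4) = -99/16.
Against Counter this mix gives (5/16)·0 + (11/16)·(-9) = -99/16.
All of the defender's active replies (Hold, Counter) yield -99/16, and no column does worse for the attacker. The mix makes the defender indifferent and guarantees -99/16, so it is optimal.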